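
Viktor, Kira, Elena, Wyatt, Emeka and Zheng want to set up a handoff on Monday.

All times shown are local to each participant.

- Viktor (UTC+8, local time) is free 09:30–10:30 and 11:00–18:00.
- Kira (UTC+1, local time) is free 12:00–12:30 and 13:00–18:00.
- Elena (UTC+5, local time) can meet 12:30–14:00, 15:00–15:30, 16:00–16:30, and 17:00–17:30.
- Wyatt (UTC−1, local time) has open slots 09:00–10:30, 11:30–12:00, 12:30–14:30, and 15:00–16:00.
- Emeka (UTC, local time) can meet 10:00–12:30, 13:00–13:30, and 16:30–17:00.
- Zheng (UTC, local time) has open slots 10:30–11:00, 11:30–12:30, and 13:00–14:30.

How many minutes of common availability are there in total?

0 minutes

Viktor → UTC: 01:30–02:30, 03:00–10:00.
Kira → UTC: 11:00–11:30, 12:00–17:00.
Elena → UTC: 07:30–09:00, 10:00–10:30, 11:00–11:30, 12:00–12:30.
Wyatt → UTC: 10:00–11:30, 12:30–13:00, 13:30–15:30, 16:00–17:00.
Emeka → UTC: 10:00–12:30, 13:00–13:30, 16:30–17:00.
Zheng → UTC: 10:30–11:00, 11:30–12:30, 13:00–14:30.
Viktor ∩ Kira: (none).
Viktor ∩ Kira ∩ Elena: (none).
Viktor ∩ Kira ∩ Elena ∩ Wyatt: (none).
Viktor ∩ Kira ∩ Elena ∩ Wyatt ∩ Emeka: (none).
Viktor ∩ Kira ∩ Elena ∩ Wyatt ∩ Emeka ∩ Zheng: (none).
Total common minutes: 0.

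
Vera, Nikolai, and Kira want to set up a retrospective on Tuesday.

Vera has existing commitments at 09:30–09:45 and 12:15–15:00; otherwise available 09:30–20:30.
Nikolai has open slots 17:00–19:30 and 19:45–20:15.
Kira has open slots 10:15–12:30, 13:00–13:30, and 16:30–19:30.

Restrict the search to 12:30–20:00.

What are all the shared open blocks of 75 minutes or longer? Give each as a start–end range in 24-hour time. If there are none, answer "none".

17:00–19:30

Vera free within 09:30–20:30: 09:45–12:15, 15:00–20:30.
Vera ∩ Nikolai: 17:00–19:30, 19:45–20:15.
Vera ∩ Nikolai ∩ Kira: 17:00–19:30.
Restricted to 12:30–20:00: 17:00–19:30.
Windows ≥ 75 min: 17:00–19:30.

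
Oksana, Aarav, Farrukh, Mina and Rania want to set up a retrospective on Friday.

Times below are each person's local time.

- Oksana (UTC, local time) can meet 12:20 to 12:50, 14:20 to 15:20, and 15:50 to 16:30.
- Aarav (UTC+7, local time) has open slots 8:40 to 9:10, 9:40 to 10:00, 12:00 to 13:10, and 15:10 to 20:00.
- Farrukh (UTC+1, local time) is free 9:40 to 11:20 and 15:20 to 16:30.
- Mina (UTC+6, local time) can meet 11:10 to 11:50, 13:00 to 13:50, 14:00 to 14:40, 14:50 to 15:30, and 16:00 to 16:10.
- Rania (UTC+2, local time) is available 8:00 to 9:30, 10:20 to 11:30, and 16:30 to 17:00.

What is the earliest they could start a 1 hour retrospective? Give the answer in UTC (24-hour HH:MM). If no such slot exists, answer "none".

Oksana → UTC: 12:20–12:50, 14:20–15:20, 15:50–16:30.
Aarav → UTC: 01:40–02:10, 02:40–03:00, 05:00–06:10, 08:10–13:00.
Farrukh → UTC: 08:40–10:20, 14:20–15:30.
Mina → UTC: 05:10–05:50, 07:00–07:50, 08:00–08:40, 08:50–09:30, 10:00–10:10.
Rania → UTC: 06:00–07:30, 08:20–09:30, 14:30–15:00.
Oksana ∩ Aarav: 12:20–12:50.
Oksana ∩ Aarav ∩ Farrukh: (none).
Oksana ∩ Aarav ∩ Farrukh ∩ Mina: (none).
Oksana ∩ Aarav ∩ Farrukh ∩ Mina ∩ Rania: (none).
Windows ≥ 60 min: (none).

none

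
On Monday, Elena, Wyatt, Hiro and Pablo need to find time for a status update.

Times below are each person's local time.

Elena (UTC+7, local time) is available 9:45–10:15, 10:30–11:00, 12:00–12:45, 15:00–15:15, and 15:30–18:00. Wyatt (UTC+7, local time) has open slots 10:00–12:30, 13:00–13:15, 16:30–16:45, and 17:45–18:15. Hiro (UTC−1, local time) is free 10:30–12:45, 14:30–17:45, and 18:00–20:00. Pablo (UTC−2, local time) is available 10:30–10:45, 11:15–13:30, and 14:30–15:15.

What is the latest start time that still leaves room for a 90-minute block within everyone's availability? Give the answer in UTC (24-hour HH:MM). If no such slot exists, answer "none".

none

Elena → UTC: 02:45–03:15, 03:30–04:00, 05:00–05:45, 08:00–08:15, 08:30–11:00.
Wyatt → UTC: 03:00–05:30, 06:00–06:15, 09:30–09:45, 10:45–11:15.
Hiro → UTC: 11:30–13:45, 15:30–18:45, 19:00–21:00.
Pablo → UTC: 12:30–12:45, 13:15–15:30, 16:30–17:15.
Elena ∩ Wyatt: 03:00–03:15, 03:30–04:00, 05:00–05:30, 09:30–09:45, 10:45–11:00.
Elena ∩ Wyatt ∩ Hiro: (none).
Elena ∩ Wyatt ∩ Hiro ∩ Pablo: (none).
Windows ≥ 90 min: (none).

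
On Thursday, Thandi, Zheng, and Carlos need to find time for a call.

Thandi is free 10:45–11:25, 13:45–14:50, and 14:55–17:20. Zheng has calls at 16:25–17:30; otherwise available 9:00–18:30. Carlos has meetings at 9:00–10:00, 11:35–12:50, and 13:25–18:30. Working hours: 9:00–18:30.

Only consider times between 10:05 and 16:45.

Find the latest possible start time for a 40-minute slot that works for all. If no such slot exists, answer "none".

10:45

Zheng free within 09:00–18:30: 09:00–16:25, 17:30–18:30.
Carlos free within 09:00–18:30: 10:00–11:35, 12:50–13:25.
Thandi ∩ Zheng: 10:45–11:25, 13:45–14:50, 14:55–16:25.
Thandi ∩ Zheng ∩ Carlos: 10:45–11:25.
Restricted to 10:05–16:45: 10:45–11:25.
Windows ≥ 40 min: 10:45–11:25.
Latest start in the last window 10:45–11:25 is 11:25 − 40 min = 10:45.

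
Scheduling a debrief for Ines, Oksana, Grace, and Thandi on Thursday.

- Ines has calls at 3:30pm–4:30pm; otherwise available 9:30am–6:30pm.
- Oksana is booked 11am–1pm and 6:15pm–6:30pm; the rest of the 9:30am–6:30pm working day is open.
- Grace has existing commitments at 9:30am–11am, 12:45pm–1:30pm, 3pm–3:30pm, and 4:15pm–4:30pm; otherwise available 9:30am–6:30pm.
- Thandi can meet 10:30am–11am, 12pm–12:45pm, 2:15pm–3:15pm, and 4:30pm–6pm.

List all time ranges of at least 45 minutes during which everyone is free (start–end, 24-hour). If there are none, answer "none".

Ines free within 09:30–18:30: 09:30–15:30, 16:30–18:30.
Oksana free within 09:30–18:30: 09:30–11:00, 13:00–18:15.
Grace free within 09:30–18:30: 11:00–12:45, 13:30–15:00, 15:30–16:15, 16:30–18:30.
Ines ∩ Oksana: 09:30–11:00, 13:00–15:30, 16:30–18:15.
Ines ∩ Oksana ∩ Grace: 13:30–15:00, 16:30–18:15.
Ines ∩ Oksana ∩ Grace ∩ Thandi: 14:15–15:00, 16:30–18:00.
Windows ≥ 45 min: 14:15–15:00, 16:30–18:00.

14:15–15:00, 16:30–18:00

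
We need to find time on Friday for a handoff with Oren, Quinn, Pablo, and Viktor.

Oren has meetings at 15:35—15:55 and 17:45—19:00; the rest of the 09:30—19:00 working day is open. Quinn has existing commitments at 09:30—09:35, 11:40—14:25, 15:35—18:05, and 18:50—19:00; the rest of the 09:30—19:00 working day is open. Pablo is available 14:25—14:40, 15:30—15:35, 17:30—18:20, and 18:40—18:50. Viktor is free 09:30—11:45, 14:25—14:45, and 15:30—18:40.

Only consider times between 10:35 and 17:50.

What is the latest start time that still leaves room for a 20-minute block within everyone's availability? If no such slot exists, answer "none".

none

Oren free within 09:30–19:00: 09:30–15:35, 15:55–17:45.
Quinn free within 09:30–19:00: 09:35–11:40, 14:25–15:35, 18:05–18:50.
Oren ∩ Quinn: 09:35–11:40, 14:25–15:35.
Oren ∩ Quinn ∩ Pablo: 14:25–14:40, 15:30–15:35.
Oren ∩ Quinn ∩ Pablo ∩ Viktor: 14:25–14:40, 15:30–15:35.
Restricted to 10:35–17:50: 14:25–14:40, 15:30–15:35.
Windows ≥ 20 min: (none).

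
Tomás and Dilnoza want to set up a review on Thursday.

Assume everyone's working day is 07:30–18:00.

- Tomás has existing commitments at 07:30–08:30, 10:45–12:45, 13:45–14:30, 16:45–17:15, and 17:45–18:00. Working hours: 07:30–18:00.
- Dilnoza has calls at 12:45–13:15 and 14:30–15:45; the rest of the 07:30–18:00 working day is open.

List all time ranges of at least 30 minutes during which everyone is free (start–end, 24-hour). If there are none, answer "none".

08:30–10:45, 13:15–13:45, 15:45–16:45, 17:15–17:45

Tomás free within 07:30–18:00: 08:30–10:45, 12:45–13:45, 14:30–16:45, 17:15–17:45.
Dilnoza free within 07:30–18:00: 07:30–12:45, 13:15–14:30, 15:45–18:00.
Tomás ∩ Dilnoza: 08:30–10:45, 13:15–13:45, 15:45–16:45, 17:15–17:45.
Windows ≥ 30 min: 08:30–10:45, 13:15–13:45, 15:45–16:45, 17:15–17:45.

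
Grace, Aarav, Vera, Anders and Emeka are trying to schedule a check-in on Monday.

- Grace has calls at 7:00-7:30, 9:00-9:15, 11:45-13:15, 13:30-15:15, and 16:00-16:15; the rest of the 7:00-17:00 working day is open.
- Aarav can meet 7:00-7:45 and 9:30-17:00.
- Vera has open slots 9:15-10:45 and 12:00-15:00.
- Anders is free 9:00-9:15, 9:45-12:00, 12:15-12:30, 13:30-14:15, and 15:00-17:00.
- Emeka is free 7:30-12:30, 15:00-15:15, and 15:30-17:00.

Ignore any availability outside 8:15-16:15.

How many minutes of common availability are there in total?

60 minutes

Grace free within 07:00–17:00: 07:30–09:00, 09:15–11:45, 13:15–13:30, 15:15–16:00, 16:15–17:00.
Grace ∩ Aarav: 07:30–07:45, 09:30–11:45, 13:15–13:30, 15:15–16:00, 16:15–17:00.
Grace ∩ Aarav ∩ Vera: 09:30–10:45, 13:15–13:30.
Grace ∩ Aarav ∩ Vera ∩ Anders: 09:45–10:45.
Grace ∩ Aarav ∩ Vera ∩ Anders ∩ Emeka: 09:45–10:45.
Restricted to 08:15–16:15: 09:45–10:45.
Total common minutes: 60.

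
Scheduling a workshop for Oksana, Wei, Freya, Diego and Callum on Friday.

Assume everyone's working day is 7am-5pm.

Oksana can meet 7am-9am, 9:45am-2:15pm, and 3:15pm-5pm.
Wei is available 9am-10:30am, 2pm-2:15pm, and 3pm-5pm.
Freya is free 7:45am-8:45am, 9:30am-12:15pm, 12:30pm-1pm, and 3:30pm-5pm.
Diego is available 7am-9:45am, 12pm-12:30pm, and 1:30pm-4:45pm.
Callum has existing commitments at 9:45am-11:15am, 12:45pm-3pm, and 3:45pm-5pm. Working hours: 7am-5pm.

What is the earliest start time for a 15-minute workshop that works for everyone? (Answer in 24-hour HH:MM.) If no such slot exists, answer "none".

15:30

Callum free within 07:00–17:00: 07:00–09:45, 11:15–12:45, 15:00–15:45.
Oksana ∩ Wei: 09:45–10:30, 14:00–14:15, 15:15–17:00.
Oksana ∩ Wei ∩ Freya: 09:45–10:30, 15:30–17:00.
Oksana ∩ Wei ∩ Freya ∩ Diego: 15:30–16:45.
Oksana ∩ Wei ∩ Freya ∩ Diego ∩ Callum: 15:30–15:45.
Windows ≥ 15 min: 15:30–15:45.
Earliest such window starts at 15:30.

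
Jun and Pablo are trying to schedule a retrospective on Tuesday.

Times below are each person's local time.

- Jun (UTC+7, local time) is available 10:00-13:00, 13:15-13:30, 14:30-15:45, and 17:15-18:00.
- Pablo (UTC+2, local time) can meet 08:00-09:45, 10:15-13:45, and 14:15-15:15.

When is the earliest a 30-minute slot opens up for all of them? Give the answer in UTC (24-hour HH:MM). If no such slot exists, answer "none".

08:15

Jun → UTC: 03:00–06:00, 06:15–06:30, 07:30–08:45, 10:15–11:00.
Pablo → UTC: 06:00–07:45, 08:15–11:45, 12:15–13:15.
Jun ∩ Pablo: 06:15–06:30, 07:30–07:45, 08:15–08:45, 10:15–11:00.
Windows ≥ 30 min: 08:15–08:45, 10:15–11:00.
Earliest such window starts at 08:15.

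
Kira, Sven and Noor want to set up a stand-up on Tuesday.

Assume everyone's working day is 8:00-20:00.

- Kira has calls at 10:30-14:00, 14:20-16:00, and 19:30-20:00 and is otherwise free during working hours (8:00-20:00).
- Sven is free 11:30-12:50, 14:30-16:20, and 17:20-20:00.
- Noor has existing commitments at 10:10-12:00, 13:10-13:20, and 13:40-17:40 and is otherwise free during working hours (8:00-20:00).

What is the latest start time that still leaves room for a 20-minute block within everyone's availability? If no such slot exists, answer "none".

19:10

Kira free within 08:00–20:00: 08:00–10:30, 14:00–14:20, 16:00–19:30.
Noor free within 08:00–20:00: 08:00–10:10, 12:00–13:10, 13:20–13:40, 17:40–20:00.
Kira ∩ Sven: 16:00–16:20, 17:20–19:30.
Kira ∩ Sven ∩ Noor: 17:40–19:30.
Windows ≥ 20 min: 17:40–19:30.
Latest start in the last window 17:40–19:30 is 19:30 − 20 min = 19:10.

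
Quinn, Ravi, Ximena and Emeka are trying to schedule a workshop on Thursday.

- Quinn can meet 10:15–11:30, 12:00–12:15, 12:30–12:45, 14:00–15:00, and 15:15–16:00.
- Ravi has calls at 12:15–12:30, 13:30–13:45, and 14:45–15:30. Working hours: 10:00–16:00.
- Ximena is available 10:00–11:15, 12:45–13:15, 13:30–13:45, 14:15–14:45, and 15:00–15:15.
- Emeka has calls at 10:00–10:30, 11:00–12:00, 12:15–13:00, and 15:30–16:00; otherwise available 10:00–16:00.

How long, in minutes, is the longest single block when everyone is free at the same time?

30 minutes

Ravi free within 10:00–16:00: 10:00–12:15, 12:30–13:30, 13:45–14:45, 15:30–16:00.
Emeka free within 10:00–16:00: 10:30–11:00, 12:00–12:15, 13:00–15:30.
Quinn ∩ Ravi: 10:15–11:30, 12:00–12:15, 12:30–12:45, 14:00–14:45, 15:30–16:00.
Quinn ∩ Ravi ∩ Ximena: 10:15–11:15, 14:15–14:45.
Quinn ∩ Ravi ∩ Ximena ∩ Emeka: 10:30–11:00, 14:15–14:45.
Common window lengths: 30, 30 min; longest is 30.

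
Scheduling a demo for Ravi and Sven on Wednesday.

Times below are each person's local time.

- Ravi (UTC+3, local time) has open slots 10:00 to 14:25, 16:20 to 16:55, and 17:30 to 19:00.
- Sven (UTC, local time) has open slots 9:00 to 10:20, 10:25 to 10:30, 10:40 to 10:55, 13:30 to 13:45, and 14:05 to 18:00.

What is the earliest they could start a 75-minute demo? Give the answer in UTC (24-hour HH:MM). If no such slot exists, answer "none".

09:00

Ravi → UTC: 07:00–11:25, 13:20–13:55, 14:30–16:00.
Sven → UTC: 09:00–10:20, 10:25–10:30, 10:40–10:55, 13:30–13:45, 14:05–18:00.
Ravi ∩ Sven: 09:00–10:20, 10:25–10:30, 10:40–10:55, 13:30–13:45, 14:30–16:00.
Windows ≥ 75 min: 09:00–10:20, 14:30–16:00.
Earliest such window starts at 09:00.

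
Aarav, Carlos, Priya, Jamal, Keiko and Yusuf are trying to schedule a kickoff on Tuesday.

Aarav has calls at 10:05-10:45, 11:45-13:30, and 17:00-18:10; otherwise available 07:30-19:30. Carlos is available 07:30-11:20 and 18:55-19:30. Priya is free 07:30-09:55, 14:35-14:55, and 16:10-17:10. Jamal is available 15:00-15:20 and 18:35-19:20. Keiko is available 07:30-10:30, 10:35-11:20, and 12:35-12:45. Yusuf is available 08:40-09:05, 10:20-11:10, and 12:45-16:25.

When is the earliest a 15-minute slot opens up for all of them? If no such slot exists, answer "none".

none

Aarav free within 07:30–19:30: 07:30–10:05, 10:45–11:45, 13:30–17:00, 18:10–19:30.
Aarav ∩ Carlos: 07:30–10:05, 10:45–11:20, 18:55–19:30.
Aarav ∩ Carlos ∩ Priya: 07:30–09:55.
Aarav ∩ Carlos ∩ Priya ∩ Jamal: (none).
Aarav ∩ Carlos ∩ Priya ∩ Jamal ∩ Keiko: (none).
Aarav ∩ Carlos ∩ Priya ∩ Jamal ∩ Keiko ∩ Yusuf: (none).
Windows ≥ 15 min: (none).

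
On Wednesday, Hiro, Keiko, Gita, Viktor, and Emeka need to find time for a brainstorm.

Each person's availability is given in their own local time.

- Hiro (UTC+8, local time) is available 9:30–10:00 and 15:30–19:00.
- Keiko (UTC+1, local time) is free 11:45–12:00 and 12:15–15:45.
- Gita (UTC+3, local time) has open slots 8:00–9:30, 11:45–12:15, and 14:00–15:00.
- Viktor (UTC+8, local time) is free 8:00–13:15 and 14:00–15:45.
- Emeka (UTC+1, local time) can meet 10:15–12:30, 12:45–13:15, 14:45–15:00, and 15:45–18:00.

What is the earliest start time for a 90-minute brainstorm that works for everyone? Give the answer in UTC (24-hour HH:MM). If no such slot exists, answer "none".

Hiro → UTC: 01:30–02:00, 07:30–11:00.
Keiko → UTC: 10:45–11:00, 11:15–14:45.
Gita → UTC: 05:00–06:30, 08:45–09:15, 11:00–12:00.
Viktor → UTC: 00:00–05:15, 06:00–07:45.
Emeka → UTC: 09:15–11:30, 11:45–12:15, 13:45–14:00, 14:45–17:00.
Hiro ∩ Keiko: 10:45–11:00.
Hiro ∩ Keiko ∩ Gita: (none).
Hiro ∩ Keiko ∩ Gita ∩ Viktor: (none).
Hiro ∩ Keiko ∩ Gita ∩ Viktor ∩ Emeka: (none).
Windows ≥ 90 min: (none).

none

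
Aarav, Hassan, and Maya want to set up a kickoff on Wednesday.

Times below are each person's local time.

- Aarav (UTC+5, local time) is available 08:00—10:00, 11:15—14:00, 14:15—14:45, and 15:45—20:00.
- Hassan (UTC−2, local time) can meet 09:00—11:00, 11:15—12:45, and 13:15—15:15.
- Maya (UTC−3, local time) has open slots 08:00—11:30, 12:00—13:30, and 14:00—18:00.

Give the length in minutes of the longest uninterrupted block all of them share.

120 minutes

Aarav → UTC: 03:00–05:00, 06:15–09:00, 09:15–09:45, 10:45–15:00.
Hassan → UTC: 11:00–13:00, 13:15–14:45, 15:15–17:15.
Maya → UTC: 11:00–14:30, 15:00–16:30, 17:00–21:00.
Aarav ∩ Hassan: 11:00–13:00, 13:15–14:45.
Aarav ∩ Hassan ∩ Maya: 11:00–13:00, 13:15–14:30.
Common window lengths: 120, 75 min; longest is 120.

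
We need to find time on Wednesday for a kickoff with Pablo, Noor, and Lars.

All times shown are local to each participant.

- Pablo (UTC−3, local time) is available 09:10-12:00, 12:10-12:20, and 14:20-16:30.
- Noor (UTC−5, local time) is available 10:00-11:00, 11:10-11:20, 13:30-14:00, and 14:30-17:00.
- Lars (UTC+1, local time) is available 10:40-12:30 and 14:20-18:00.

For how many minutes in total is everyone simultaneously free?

10 minutes

Pablo → UTC: 12:10–15:00, 15:10–15:20, 17:20–19:30.
Noor → UTC: 15:00–16:00, 16:10–16:20, 18:30–19:00, 19:30–22:00.
Lars → UTC: 09:40–11:30, 13:20–17:00.
Pablo ∩ Noor: 15:10–15:20, 18:30–19:00.
Pablo ∩ Noor ∩ Lars: 15:10–15:20.
Total common minutes: 10.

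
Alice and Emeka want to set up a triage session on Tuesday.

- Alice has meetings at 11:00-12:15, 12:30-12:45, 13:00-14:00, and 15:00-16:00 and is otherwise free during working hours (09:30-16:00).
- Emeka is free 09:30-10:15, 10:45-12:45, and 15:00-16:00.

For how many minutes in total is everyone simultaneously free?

75 minutes

Alice free within 09:30–16:00: 09:30–11:00, 12:15–12:30, 12:45–13:00, 14:00–15:00.
Alice ∩ Emeka: 09:30–10:15, 10:45–11:00, 12:15–12:30.
Total common minutes: 45 + 15 + 15 = 75.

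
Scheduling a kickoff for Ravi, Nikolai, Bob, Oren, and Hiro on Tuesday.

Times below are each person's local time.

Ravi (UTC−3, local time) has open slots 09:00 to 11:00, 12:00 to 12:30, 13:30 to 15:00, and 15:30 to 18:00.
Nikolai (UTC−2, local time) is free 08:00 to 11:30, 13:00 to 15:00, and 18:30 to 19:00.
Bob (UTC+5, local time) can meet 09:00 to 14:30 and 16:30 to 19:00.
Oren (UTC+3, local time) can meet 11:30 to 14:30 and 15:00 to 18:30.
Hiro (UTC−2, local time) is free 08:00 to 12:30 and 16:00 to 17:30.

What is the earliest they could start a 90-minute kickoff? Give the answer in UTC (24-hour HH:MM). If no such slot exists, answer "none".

12:00

Ravi → UTC: 12:00–14:00, 15:00–15:30, 16:30–18:00, 18:30–21:00.
Nikolai → UTC: 10:00–13:30, 15:00–17:00, 20:30–21:00.
Bob → UTC: 04:00–09:30, 11:30–14:00.
Oren → UTC: 08:30–11:30, 12:00–15:30.
Hiro → UTC: 10:00–14:30, 18:00–19:30.
Ravi ∩ Nikolai: 12:00–13:30, 15:00–15:30, 16:30–17:00, 20:30–21:00.
Ravi ∩ Nikolai ∩ Bob: 12:00–13:30.
Ravi ∩ Nikolai ∩ Bob ∩ Oren: 12:00–13:30.
Ravi ∩ Nikolai ∩ Bob ∩ Oren ∩ Hiro: 12:00–13:30.
Windows ≥ 90 min: 12:00–13:30.
Earliest such window starts at 12:00.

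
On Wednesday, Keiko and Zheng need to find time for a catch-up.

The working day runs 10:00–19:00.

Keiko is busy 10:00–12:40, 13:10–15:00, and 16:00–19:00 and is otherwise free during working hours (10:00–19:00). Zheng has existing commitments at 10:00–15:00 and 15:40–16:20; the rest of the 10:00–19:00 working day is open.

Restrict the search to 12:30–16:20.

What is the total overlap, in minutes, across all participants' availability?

Keiko free within 10:00–19:00: 12:40–13:10, 15:00–16:00.
Zheng free within 10:00–19:00: 15:00–15:40, 16:20–19:00.
Keiko ∩ Zheng: 15:00–15:40.
Restricted to 12:30–16:20: 15:00–15:40.
Total common minutes: 40.

40 minutes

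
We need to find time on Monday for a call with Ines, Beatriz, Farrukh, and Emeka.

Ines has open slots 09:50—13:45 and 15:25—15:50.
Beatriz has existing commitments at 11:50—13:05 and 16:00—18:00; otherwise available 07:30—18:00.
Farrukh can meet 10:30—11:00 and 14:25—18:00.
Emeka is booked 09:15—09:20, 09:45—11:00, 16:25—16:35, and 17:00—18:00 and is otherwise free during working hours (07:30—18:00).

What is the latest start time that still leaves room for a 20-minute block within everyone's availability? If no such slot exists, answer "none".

Beatriz free within 07:30–18:00: 07:30–11:50, 13:05–16:00.
Emeka free within 07:30–18:00: 07:30–09:15, 09:20–09:45, 11:00–16:25, 16:35–17:00.
Ines ∩ Beatriz: 09:50–11:50, 13:05–13:45, 15:25–15:50.
Ines ∩ Beatriz ∩ Farrukh: 10:30–11:00, 15:25–15:50.
Ines ∩ Beatriz ∩ Farrukh ∩ Emeka: 15:25–15:50.
Windows ≥ 20 min: 15:25–15:50.
Latest start in the last window 15:25–15:50 is 15:50 − 20 min = 15:30.

15:30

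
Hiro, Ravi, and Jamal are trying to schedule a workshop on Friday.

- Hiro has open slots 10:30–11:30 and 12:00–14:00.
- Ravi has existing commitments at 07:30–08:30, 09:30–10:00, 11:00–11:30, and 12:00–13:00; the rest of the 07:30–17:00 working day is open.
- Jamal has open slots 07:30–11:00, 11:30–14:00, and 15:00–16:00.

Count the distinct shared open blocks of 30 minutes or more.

Ravi free within 07:30–17:00: 08:30–09:30, 10:00–11:00, 11:30–12:00, 13:00–17:00.
Hiro ∩ Ravi: 10:30–11:00, 13:00–14:00.
Hiro ∩ Ravi ∩ Jamal: 10:30–11:00, 13:00–14:00.
Windows ≥ 30 min: 10:30–11:00, 13:00–14:00.
That's 2 windows.

2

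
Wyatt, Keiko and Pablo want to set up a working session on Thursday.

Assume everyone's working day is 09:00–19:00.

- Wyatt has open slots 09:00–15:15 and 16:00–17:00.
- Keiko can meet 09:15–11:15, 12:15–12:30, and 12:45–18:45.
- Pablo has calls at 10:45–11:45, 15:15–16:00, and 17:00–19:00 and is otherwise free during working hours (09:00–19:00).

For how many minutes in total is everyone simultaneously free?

Pablo free within 09:00–19:00: 09:00–10:45, 11:45–15:15, 16:00–17:00.
Wyatt ∩ Keiko: 09:15–11:15, 12:15–12:30, 12:45–15:15, 16:00–17:00.
Wyatt ∩ Keiko ∩ Pablo: 09:15–10:45, 12:15–12:30, 12:45–15:15, 16:00–17:00.
Total common minutes: 90 + 15 + 150 + 60 = 315.

315 minutes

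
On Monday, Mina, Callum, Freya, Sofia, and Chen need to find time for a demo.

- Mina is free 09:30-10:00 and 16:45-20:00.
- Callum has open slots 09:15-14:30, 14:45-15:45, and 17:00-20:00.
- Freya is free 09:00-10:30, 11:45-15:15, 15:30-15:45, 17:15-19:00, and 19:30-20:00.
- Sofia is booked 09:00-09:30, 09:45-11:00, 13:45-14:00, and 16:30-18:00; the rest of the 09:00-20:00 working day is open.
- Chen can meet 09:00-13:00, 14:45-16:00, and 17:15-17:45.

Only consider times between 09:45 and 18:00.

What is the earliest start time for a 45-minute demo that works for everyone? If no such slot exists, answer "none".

Sofia free within 09:00–20:00: 09:30–09:45, 11:00–13:45, 14:00–16:30, 18:00–20:00.
Mina ∩ Callum: 09:30–10:00, 17:00–20:00.
Mina ∩ Callum ∩ Freya: 09:30–10:00, 17:15–19:00, 19:30–20:00.
Mina ∩ Callum ∩ Freya ∩ Sofia: 09:30–09:45, 18:00–19:00, 19:30–20:00.
Mina ∩ Callum ∩ Freya ∩ Sofia ∩ Chen: 09:30–09:45.
Restricted to 09:45–18:00: (none).
Windows ≥ 45 min: (none).

none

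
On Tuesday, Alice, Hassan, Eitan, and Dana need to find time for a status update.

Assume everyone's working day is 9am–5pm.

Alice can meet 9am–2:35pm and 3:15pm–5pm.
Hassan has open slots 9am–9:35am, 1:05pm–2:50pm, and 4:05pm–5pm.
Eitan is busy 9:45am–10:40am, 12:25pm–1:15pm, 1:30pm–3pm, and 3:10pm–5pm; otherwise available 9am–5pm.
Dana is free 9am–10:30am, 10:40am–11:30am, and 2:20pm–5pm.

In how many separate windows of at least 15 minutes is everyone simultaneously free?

Eitan free within 09:00–17:00: 09:00–09:45, 10:40–12:25, 13:15–13:30, 15:00–15:10.
Alice ∩ Hassan: 09:00–09:35, 13:05–14:35, 16:05–17:00.
Alice ∩ Hassan ∩ Eitan: 09:00–09:35, 13:15–13:30.
Alice ∩ Hassan ∩ Eitan ∩ Dana: 09:00–09:35.
Windows ≥ 15 min: 09:00–09:35.
That's 1 window.

1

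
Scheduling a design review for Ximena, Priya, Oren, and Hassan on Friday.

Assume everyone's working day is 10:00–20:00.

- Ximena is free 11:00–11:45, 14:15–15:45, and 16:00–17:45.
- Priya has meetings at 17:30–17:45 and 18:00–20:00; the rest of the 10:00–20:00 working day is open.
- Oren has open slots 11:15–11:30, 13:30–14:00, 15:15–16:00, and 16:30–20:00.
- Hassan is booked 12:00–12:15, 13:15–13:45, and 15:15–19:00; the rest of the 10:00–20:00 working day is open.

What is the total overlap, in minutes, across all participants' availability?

15 minutes

Priya free within 10:00–20:00: 10:00–17:30, 17:45–18:00.
Hassan free within 10:00–20:00: 10:00–12:00, 12:15–13:15, 13:45–15:15, 19:00–20:00.
Ximena ∩ Priya: 11:00–11:45, 14:15–15:45, 16:00–17:30.
Ximena ∩ Priya ∩ Oren: 11:15–11:30, 15:15–15:45, 16:30–17:30.
Ximena ∩ Priya ∩ Oren ∩ Hassan: 11:15–11:30.
Total common minutes: 15.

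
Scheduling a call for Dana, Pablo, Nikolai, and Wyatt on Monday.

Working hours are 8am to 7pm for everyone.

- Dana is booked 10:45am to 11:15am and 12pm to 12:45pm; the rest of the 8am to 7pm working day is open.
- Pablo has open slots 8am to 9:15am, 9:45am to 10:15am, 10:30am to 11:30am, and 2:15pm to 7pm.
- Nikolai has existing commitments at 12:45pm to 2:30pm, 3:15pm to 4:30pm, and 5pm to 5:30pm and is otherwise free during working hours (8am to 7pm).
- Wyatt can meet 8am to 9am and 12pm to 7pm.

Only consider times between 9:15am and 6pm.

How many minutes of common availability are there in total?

Dana free within 08:00–19:00: 08:00–10:45, 11:15–12:00, 12:45–19:00.
Nikolai free within 08:00–19:00: 08:00–12:45, 14:30–15:15, 16:30–17:00, 17:30–19:00.
Dana ∩ Pablo: 08:00–09:15, 09:45–10:15, 10:30–10:45, 11:15–11:30, 14:15–19:00.
Dana ∩ Pablo ∩ Nikolai: 08:00–09:15, 09:45–10:15, 10:30–10:45, 11:15–11:30, 14:30–15:15, 16:30–17:00, 17:30–19:00.
Dana ∩ Pablo ∩ Nikolai ∩ Wyatt: 08:00–09:00, 14:30–15:15, 16:30–17:00, 17:30–19:00.
Restricted to 09:15–18:00: 14:30–15:15, 16:30–17:00, 17:30–18:00.
Total common minutes: 45 + 30 + 30 = 105.

105 minutes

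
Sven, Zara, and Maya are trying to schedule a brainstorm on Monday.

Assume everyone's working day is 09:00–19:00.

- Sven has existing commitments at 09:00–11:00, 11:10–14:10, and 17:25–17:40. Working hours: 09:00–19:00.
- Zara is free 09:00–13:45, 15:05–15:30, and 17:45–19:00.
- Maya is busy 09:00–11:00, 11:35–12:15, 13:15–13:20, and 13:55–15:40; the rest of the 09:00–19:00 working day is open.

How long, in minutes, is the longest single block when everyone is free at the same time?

Sven free within 09:00–19:00: 11:00–11:10, 14:10–17:25, 17:40–19:00.
Maya free within 09:00–19:00: 11:00–11:35, 12:15–13:15, 13:20–13:55, 15:40–19:00.
Sven ∩ Zara: 11:00–11:10, 15:05–15:30, 17:45–19:00.
Sven ∩ Zara ∩ Maya: 11:00–11:10, 17:45–19:00.
Common window lengths: 10, 75 min; longest is 75.

75 minutes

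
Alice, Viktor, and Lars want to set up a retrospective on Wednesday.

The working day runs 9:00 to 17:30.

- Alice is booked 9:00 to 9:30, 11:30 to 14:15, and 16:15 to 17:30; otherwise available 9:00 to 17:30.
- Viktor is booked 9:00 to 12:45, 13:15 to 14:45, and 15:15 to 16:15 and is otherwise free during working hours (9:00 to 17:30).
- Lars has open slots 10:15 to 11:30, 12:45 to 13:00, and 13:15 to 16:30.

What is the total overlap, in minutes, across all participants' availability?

Alice free within 09:00–17:30: 09:30–11:30, 14:15–16:15.
Viktor free within 09:00–17:30: 12:45–13:15, 14:45–15:15, 16:15–17:30.
Alice ∩ Viktor: 14:45–15:15.
Alice ∩ Viktor ∩ Lars: 14:45–15:15.
Total common minutes: 30.

30 minutes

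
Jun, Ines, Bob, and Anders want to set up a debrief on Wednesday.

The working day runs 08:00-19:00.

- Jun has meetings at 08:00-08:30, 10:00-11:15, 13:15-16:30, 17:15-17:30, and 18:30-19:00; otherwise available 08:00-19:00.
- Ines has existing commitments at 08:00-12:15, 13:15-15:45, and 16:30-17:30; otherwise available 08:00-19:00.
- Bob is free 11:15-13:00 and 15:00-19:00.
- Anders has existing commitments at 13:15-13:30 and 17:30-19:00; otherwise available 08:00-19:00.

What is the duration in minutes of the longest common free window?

45 minutes

Jun free within 08:00–19:00: 08:30–10:00, 11:15–13:15, 16:30–17:15, 17:30–18:30.
Ines free within 08:00–19:00: 12:15–13:15, 15:45–16:30, 17:30–19:00.
Anders free within 08:00–19:00: 08:00–13:15, 13:30–17:30.
Jun ∩ Ines: 12:15–13:15, 17:30–18:30.
Jun ∩ Ines ∩ Bob: 12:15–13:00, 17:30–18:30.
Jun ∩ Ines ∩ Bob ∩ Anders: 12:15–13:00.
Single common window of 45 minutes.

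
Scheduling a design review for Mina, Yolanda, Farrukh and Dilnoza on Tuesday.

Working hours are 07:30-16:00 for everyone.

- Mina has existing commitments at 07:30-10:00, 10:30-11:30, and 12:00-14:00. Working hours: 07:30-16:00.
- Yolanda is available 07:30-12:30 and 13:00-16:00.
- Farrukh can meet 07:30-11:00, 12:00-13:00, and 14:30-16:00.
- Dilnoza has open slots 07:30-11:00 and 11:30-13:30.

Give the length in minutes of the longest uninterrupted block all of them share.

Mina free within 07:30–16:00: 10:00–10:30, 11:30–12:00, 14:00–16:00.
Mina ∩ Yolanda: 10:00–10:30, 11:30–12:00, 14:00–16:00.
Mina ∩ Yolanda ∩ Farrukh: 10:00–10:30, 14:30–16:00.
Mina ∩ Yolanda ∩ Farrukh ∩ Dilnoza: 10:00–10:30.
Single common window of 30 minutes.

30 minutes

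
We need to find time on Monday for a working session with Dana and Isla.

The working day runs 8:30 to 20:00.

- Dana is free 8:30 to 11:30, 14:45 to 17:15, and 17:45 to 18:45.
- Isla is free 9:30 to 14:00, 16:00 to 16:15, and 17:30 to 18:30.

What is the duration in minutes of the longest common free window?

Dana ∩ Isla: 09:30–11:30, 16:00–16:15, 17:45–18:30.
Common window lengths: 120, 15, 45 min; longest is 120.

120 minutes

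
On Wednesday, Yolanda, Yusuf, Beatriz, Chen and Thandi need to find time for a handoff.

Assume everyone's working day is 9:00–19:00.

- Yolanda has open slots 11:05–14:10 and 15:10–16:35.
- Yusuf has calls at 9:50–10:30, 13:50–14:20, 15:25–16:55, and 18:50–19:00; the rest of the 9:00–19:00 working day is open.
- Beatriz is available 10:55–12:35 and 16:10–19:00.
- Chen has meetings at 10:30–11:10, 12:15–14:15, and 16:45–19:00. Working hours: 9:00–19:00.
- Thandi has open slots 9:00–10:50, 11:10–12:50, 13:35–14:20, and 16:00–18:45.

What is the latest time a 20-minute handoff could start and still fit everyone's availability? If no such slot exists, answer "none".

Yusuf free within 09:00–19:00: 09:00–09:50, 10:30–13:50, 14:20–15:25, 16:55–18:50.
Chen free within 09:00–19:00: 09:00–10:30, 11:10–12:15, 14:15–16:45.
Yolanda ∩ Yusuf: 11:05–13:50, 15:10–15:25.
Yolanda ∩ Yusuf ∩ Beatriz: 11:05–12:35.
Yolanda ∩ Yusuf ∩ Beatriz ∩ Chen: 11:10–12:15.
Yolanda ∩ Yusuf ∩ Beatriz ∩ Chen ∩ Thandi: 11:10–12:15.
Windows ≥ 20 min: 11:10–12:15.
Latest start in the last window 11:10–12:15 is 12:15 − 20 min = 11:55.

11:55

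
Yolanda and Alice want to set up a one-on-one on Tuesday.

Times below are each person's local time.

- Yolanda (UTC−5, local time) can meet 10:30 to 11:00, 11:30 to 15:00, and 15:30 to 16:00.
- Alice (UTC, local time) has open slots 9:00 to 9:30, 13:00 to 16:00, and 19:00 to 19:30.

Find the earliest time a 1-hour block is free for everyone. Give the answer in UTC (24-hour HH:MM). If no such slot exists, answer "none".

none

Yolanda → UTC: 15:30–16:00, 16:30–20:00, 20:30–21:00.
Alice → UTC: 09:00–09:30, 13:00–16:00, 19:00–19:30.
Yolanda ∩ Alice: 15:30–16:00, 19:00–19:30.
Windows ≥ 60 min: (none).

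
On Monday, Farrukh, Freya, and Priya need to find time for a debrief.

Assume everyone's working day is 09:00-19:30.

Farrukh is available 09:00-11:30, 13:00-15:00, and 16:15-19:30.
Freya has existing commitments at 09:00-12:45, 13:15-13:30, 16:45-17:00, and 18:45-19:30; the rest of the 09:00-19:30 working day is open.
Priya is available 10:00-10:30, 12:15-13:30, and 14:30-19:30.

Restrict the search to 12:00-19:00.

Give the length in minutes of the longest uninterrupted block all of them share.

Freya free within 09:00–19:30: 12:45–13:15, 13:30–16:45, 17:00–18:45.
Farrukh ∩ Freya: 13:00–13:15, 13:30–15:00, 16:15–16:45, 17:00–18:45.
Farrukh ∩ Freya ∩ Priya: 13:00–13:15, 14:30–15:00, 16:15–16:45, 17:00–18:45.
Restricted to 12:00–19:00: 13:00–13:15, 14:30–15:00, 16:15–16:45, 17:00–18:45.
Common window lengths: 15, 30, 30, 105 min; longest is 105.

105 minutes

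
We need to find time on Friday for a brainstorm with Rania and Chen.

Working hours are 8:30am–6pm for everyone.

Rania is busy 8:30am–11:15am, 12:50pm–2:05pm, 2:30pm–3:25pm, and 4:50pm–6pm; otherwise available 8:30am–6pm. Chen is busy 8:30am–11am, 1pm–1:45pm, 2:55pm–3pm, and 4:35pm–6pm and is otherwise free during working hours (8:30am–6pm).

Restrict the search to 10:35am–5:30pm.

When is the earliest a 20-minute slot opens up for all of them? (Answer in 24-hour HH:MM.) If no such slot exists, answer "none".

11:15

Rania free within 08:30–18:00: 11:15–12:50, 14:05–14:30, 15:25–16:50.
Chen free within 08:30–18:00: 11:00–13:00, 13:45–14:55, 15:00–16:35.
Rania ∩ Chen: 11:15–12:50, 14:05–14:30, 15:25–16:35.
Restricted to 10:35–17:30: 11:15–12:50, 14:05–14:30, 15:25–16:35.
Windows ≥ 20 min: 11:15–12:50, 14:05–14:30, 15:25–16:35.
Earliest such window starts at 11:15.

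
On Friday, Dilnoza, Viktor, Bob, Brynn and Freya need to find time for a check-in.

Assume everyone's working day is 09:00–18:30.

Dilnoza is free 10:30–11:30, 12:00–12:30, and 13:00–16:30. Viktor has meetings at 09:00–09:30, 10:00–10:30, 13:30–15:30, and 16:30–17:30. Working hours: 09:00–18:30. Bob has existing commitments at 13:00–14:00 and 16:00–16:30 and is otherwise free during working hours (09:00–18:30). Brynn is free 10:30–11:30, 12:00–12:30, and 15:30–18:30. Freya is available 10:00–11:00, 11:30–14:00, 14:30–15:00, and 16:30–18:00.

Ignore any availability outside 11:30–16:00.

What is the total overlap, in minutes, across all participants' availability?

Viktor free within 09:00–18:30: 09:30–10:00, 10:30–13:30, 15:30–16:30, 17:30–18:30.
Bob free within 09:00–18:30: 09:00–13:00, 14:00–16:00, 16:30–18:30.
Dilnoza ∩ Viktor: 10:30–11:30, 12:00–12:30, 13:00–13:30, 15:30–16:30.
Dilnoza ∩ Viktor ∩ Bob: 10:30–11:30, 12:00–12:30, 15:30–16:00.
Dilnoza ∩ Viktor ∩ Bob ∩ Brynn: 10:30–11:30, 12:00–12:30, 15:30–16:00.
Dilnoza ∩ Viktor ∩ Bob ∩ Brynn ∩ Freya: 10:30–11:00, 12:00–12:30.
Restricted to 11:30–16:00: 12:00–12:30.
Total common minutes: 30.

30 minutes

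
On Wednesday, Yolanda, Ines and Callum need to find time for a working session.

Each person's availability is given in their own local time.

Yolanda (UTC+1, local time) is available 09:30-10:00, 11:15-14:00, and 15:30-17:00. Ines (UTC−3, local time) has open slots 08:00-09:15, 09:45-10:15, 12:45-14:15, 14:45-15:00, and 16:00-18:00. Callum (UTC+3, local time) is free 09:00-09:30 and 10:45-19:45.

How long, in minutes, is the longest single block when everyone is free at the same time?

75 minutes

Yolanda → UTC: 08:30–09:00, 10:15–13:00, 14:30–16:00.
Ines → UTC: 11:00–12:15, 12:45–13:15, 15:45–17:15, 17:45–18:00, 19:00–21:00.
Callum → UTC: 06:00–06:30, 07:45–16:45.
Yolanda ∩ Ines: 11:00–12:15, 12:45–13:00, 15:45–16:00.
Yolanda ∩ Ines ∩ Callum: 11:00–12:15, 12:45–13:00, 15:45–16:00.
Common window lengths: 75, 15, 15 min; longest is 75.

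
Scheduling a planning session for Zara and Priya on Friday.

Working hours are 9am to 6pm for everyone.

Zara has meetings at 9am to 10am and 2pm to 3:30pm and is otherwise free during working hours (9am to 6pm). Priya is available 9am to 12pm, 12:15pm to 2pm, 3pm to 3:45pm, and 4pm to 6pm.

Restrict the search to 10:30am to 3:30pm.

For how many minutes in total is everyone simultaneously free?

Zara free within 09:00–18:00: 10:00–14:00, 15:30–18:00.
Zara ∩ Priya: 10:00–12:00, 12:15–14:00, 15:30–15:45, 16:00–18:00.
Restricted to 10:30–15:30: 10:30–12:00, 12:15–14:00.
Total common minutes: 90 + 105 = 195.

195 minutes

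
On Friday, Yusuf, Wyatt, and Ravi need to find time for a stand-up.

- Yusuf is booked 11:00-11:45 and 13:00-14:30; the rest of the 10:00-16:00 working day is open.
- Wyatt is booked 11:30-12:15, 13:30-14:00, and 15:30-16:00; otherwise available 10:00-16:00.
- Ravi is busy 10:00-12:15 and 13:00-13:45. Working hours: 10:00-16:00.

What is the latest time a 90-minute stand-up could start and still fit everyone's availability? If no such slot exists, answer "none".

none

Yusuf free within 10:00–16:00: 10:00–11:00, 11:45–13:00, 14:30–16:00.
Wyatt free within 10:00–16:00: 10:00–11:30, 12:15–13:30, 14:00–15:30.
Ravi free within 10:00–16:00: 12:15–13:00, 13:45–16:00.
Yusuf ∩ Wyatt: 10:00–11:00, 12:15–13:00, 14:30–15:30.
Yusuf ∩ Wyatt ∩ Ravi: 12:15–13:00, 14:30–15:30.
Windows ≥ 90 min: (none).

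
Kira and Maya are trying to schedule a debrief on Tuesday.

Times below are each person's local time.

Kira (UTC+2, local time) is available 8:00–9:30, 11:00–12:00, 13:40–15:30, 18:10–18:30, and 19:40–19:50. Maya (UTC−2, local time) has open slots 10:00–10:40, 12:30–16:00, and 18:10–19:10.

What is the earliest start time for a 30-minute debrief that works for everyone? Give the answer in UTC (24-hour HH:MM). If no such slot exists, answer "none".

12:00

Kira → UTC: 06:00–07:30, 09:00–10:00, 11:40–13:30, 16:10–16:30, 17:40–17:50.
Maya → UTC: 12:00–12:40, 14:30–18:00, 20:10–21:10.
Kira ∩ Maya: 12:00–12:40, 16:10–16:30, 17:40–17:50.
Windows ≥ 30 min: 12:00–12:40.
Earliest such window starts at 12:00.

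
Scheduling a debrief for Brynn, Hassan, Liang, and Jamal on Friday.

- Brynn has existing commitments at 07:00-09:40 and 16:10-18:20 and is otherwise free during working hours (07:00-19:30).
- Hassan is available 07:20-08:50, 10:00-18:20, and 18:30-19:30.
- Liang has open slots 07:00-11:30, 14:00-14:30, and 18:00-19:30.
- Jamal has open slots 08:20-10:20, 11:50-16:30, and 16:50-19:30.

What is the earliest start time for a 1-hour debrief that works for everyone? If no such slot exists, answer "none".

18:30

Brynn free within 07:00–19:30: 09:40–16:10, 18:20–19:30.
Brynn ∩ Hassan: 10:00–16:10, 18:30–19:30.
Brynn ∩ Hassan ∩ Liang: 10:00–11:30, 14:00–14:30, 18:30–19:30.
Brynn ∩ Hassan ∩ Liang ∩ Jamal: 10:00–10:20, 14:00–14:30, 18:30–19:30.
Windows ≥ 60 min: 18:30–19:30.
Earliest such window starts at 18:30.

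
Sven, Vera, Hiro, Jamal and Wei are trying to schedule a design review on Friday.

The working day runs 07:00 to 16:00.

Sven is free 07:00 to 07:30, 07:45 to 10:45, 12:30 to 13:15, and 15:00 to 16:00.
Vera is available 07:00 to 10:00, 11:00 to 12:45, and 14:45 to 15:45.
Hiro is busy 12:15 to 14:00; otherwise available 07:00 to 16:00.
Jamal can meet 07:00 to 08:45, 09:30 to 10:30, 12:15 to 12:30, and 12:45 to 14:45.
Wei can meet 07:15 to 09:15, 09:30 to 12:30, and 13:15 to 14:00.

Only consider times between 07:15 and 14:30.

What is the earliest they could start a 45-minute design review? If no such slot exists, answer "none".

07:45

Hiro free within 07:00–16:00: 07:00–12:15, 14:00–16:00.
Sven ∩ Vera: 07:00–07:30, 07:45–10:00, 12:30–12:45, 15:00–15:45.
Sven ∩ Vera ∩ Hiro: 07:00–07:30, 07:45–10:00, 15:00–15:45.
Sven ∩ Vera ∩ Hiro ∩ Jamal: 07:00–07:30, 07:45–08:45, 09:30–10:00.
Sven ∩ Vera ∩ Hiro ∩ Jamal ∩ Wei: 07:15–07:30, 07:45–08:45, 09:30–10:00.
Restricted to 07:15–14:30: 07:15–07:30, 07:45–08:45, 09:30–10:00.
Windows ≥ 45 min: 07:45–08:45.
Earliest such window starts at 07:45.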